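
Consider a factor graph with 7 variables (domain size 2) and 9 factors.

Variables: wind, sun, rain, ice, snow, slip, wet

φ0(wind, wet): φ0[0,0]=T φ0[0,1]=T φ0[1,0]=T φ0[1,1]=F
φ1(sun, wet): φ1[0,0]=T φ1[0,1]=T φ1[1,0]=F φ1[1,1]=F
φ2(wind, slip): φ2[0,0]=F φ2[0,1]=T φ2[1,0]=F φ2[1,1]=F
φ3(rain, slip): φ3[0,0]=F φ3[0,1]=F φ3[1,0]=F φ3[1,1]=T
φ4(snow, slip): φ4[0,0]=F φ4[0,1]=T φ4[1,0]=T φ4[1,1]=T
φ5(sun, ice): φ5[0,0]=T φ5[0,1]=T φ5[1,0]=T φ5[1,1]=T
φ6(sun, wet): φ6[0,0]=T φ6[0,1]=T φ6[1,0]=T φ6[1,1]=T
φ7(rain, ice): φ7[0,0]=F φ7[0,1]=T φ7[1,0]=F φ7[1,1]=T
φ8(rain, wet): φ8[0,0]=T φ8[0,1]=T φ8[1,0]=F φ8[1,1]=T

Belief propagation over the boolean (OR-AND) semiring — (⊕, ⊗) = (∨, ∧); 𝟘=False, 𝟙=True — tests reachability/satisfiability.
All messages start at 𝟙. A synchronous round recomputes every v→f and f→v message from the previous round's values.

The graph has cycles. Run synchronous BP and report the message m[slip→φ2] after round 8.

init: all messages = 𝟙 over 2 values
r1 m[φ0→wind] = [T, T]
r1 m[φ0→wet] = [T, T]
r1 m[φ1→sun] = [T, F]
r1 m[φ1→wet] = [T, T]
r1 m[φ2→wind] = [T, F]
r1 m[φ2→slip] = [F, T]
r1 m[φ3→rain] = [F, T]
r1 m[φ3→slip] = [F, T]
r1 m[φ4→snow] = [T, T]
r1 m[φ4→slip] = [T, T]
r1 m[φ5→sun] = [T, T]
r1 m[φ5→ice] = [T, T]
r1 m[φ6→sun] = [T, T]
r1 m[φ6→wet] = [T, T]
r1 m[φ7→rain] = [T, T]
r1 m[φ7→ice] = [F, T]
r1 m[φ8→rain] = [T, T]
r1 m[φ8→wet] = [T, T]
r1 m[wind→φ0] = [T, T]
r1 m[wind→φ2] = [T, T]
r1 m[sun→φ1] = [T, T]
r1 m[sun→φ5] = [T, T]
r1 m[sun→φ6] = [T, T]
r1 m[rain→φ3] = [T, T]
r1 m[rain→φ7] = [T, T]
r1 m[rain→φ8] = [T, T]
r1 m[ice→φ5] = [T, T]
r1 m[ice→φ7] = [T, T]
r1 m[snow→φ4] = [T, T]
r1 m[slip→φ2] = [T, T]
r1 m[slip→φ3] = [T, T]
r1 m[slip→φ4] = [T, T]
r1 m[wet→φ0] = [T, T]
r1 m[wet→φ1] = [T, T]
r1 m[wet→φ6] = [T, T]
r1 m[wet→φ8] = [T, T]
r2 m[φ0→wind] = [T, T]
r2 m[φ0→wet] = [T, T]
r2 m[φ1→sun] = [T, F]
r2 m[φ1→wet] = [T, T]
r2 m[φ2→wind] = [T, F]
r2 m[φ2→slip] = [F, T]
r2 m[φ3→rain] = [F, T]
r2 m[φ3→slip] = [F, T]
r2 m[φ4→snow] = [T, T]
r2 m[φ4→slip] = [T, T]
r2 m[φ5→sun] = [T, T]
r2 m[φ5→ice] = [T, T]
r2 m[φ6→sun] = [T, T]
r2 m[φ6→wet] = [T, T]
r2 m[φ7→rain] = [T, T]
r2 m[φ7→ice] = [F, T]
r2 m[φ8→rain] = [T, T]
r2 m[φ8→wet] = [T, T]
r2 m[wind→φ0] = [T, F]
r2 m[wind→φ2] = [T, T]
r2 m[sun→φ1] = [T, T]
r2 m[sun→φ5] = [T, F]
r2 m[sun→φ6] = [T, F]
r2 m[rain→φ3] = [T, T]
r2 m[rain→φ7] = [F, T]
r2 m[rain→φ8] = [F, T]
r2 m[ice→φ5] = [F, T]
r2 m[ice→φ7] = [T, T]
r2 m[snow→φ4] = [T, T]
r2 m[slip→φ2] = [F, T]
r2 m[slip→φ3] = [F, T]
r2 m[slip→φ4] = [F, T]
r2 m[wet→φ0] = [T, T]
r2 m[wet→φ1] = [T, T]
r2 m[wet→φ6] = [T, T]
r2 m[wet→φ8] = [T, T]
r3 m[φ0→wind] = [T, T]
r3 m[φ0→wet] = [T, T]
r3 m[φ1→sun] = [T, F]
r3 m[φ1→wet] = [T, T]
r3 m[φ2→wind] = [T, F]
r3 m[φ2→slip] = [F, T]
r3 m[φ3→rain] = [F, T]
r3 m[φ3→slip] = [F, T]
r3 m[φ4→snow] = [T, T]
r3 m[φ4→slip] = [T, T]
r3 m[φ5→sun] = [T, T]
r3 m[φ5→ice] = [T, T]
r3 m[φ6→sun] = [T, T]
r3 m[φ6→wet] = [T, T]
r3 m[φ7→rain] = [T, T]
r3 m[φ7→ice] = [F, T]
r3 m[φ8→rain] = [T, T]
r3 m[φ8→wet] = [F, T]
r3 m[wind→φ0] = [T, F]
r3 m[wind→φ2] = [T, T]
r3 m[sun→φ1] = [T, T]
r3 m[sun→φ5] = [T, F]
r3 m[sun→φ6] = [T, F]
r3 m[rain→φ3] = [T, T]
r3 m[rain→φ7] = [F, T]
r3 m[rain→φ8] = [F, T]
r3 m[ice→φ5] = [F, T]
r3 m[ice→φ7] = [T, T]
r3 m[snow→φ4] = [T, T]
r3 m[slip→φ2] = [F, T]
r3 m[slip→φ3] = [F, T]
r3 m[slip→φ4] = [F, T]
r3 m[wet→φ0] = [T, T]
r3 m[wet→φ1] = [T, T]
r3 m[wet→φ6] = [T, T]
r3 m[wet→φ8] = [T, T]
r4 m[φ0→wind] = [T, T]
r4 m[φ0→wet] = [T, T]
r4 m[φ1→sun] = [T, F]
r4 m[φ1→wet] = [T, T]
r4 m[φ2→wind] = [T, F]
r4 m[φ2→slip] = [F, T]
r4 m[φ3→rain] = [F, T]
r4 m[φ3→slip] = [F, T]
r4 m[φ4→snow] = [T, T]
r4 m[φ4→slip] = [T, T]
r4 m[φ5→sun] = [T, T]
r4 m[φ5→ice] = [T, T]
r4 m[φ6→sun] = [T, T]
r4 m[φ6→wet] = [T, T]
r4 m[φ7→rain] = [T, T]
r4 m[φ7→ice] = [F, T]
r4 m[φ8→rain] = [T, T]
r4 m[φ8→wet] = [F, T]
r4 m[wind→φ0] = [T, F]
r4 m[wind→φ2] = [T, T]
r4 m[sun→φ1] = [T, T]
r4 m[sun→φ5] = [T, F]
r4 m[sun→φ6] = [T, F]
r4 m[rain→φ3] = [T, T]
r4 m[rain→φ7] = [F, T]
r4 m[rain→φ8] = [F, T]
r4 m[ice→φ5] = [F, T]
r4 m[ice→φ7] = [T, T]
r4 m[snow→φ4] = [T, T]
r4 m[slip→φ2] = [F, T]
r4 m[slip→φ3] = [F, T]
r4 m[slip→φ4] = [F, T]
r4 m[wet→φ0] = [F, T]
r4 m[wet→φ1] = [F, T]
r4 m[wet→φ6] = [F, T]
r4 m[wet→φ8] = [T, T]
r5 m[φ0→wind] = [T, F]
r5 m[φ0→wet] = [T, T]
r5 m[φ1→sun] = [T, F]
r5 m[φ1→wet] = [T, T]
r5 m[φ2→wind] = [T, F]
r5 m[φ2→slip] = [F, T]
r5 m[φ3→rain] = [F, T]
r5 m[φ3→slip] = [F, T]
r5 m[φ4→snow] = [T, T]
r5 m[φ4→slip] = [T, T]
r5 m[φ5→sun] = [T, T]
r5 m[φ5→ice] = [T, T]
r5 m[φ6→sun] = [T, T]
r5 m[φ6→wet] = [T, T]
r5 m[φ7→rain] = [T, T]
r5 m[φ7→ice] = [F, T]
r5 m[φ8→rain] = [T, T]
r5 m[φ8→wet] = [F, T]
r5 m[wind→φ0] = [T, F]
r5 m[wind→φ2] = [T, T]
r5 m[sun→φ1] = [T, T]
r5 m[sun→φ5] = [T, F]
r5 m[sun→φ6] = [T, F]
r5 m[rain→φ3] = [T, T]
r5 m[rain→φ7] = [F, T]
r5 m[rain→φ8] = [F, T]
r5 m[ice→φ5] = [F, T]
r5 m[ice→φ7] = [T, T]
r5 m[snow→φ4] = [T, T]
r5 m[slip→φ2] = [F, T]
r5 m[slip→φ3] = [F, T]
r5 m[slip→φ4] = [F, T]
r5 m[wet→φ0] = [F, T]
r5 m[wet→φ1] = [F, T]
r5 m[wet→φ6] = [F, T]
r5 m[wet→φ8] = [T, T]
r6 m[φ0→wind] = [T, F]
r6 m[φ0→wet] = [T, T]
r6 m[φ1→sun] = [T, F]
r6 m[φ1→wet] = [T, T]
r6 m[φ2→wind] = [T, F]
r6 m[φ2→slip] = [F, T]
r6 m[φ3→rain] = [F, T]
r6 m[φ3→slip] = [F, T]
r6 m[φ4→snow] = [T, T]
r6 m[φ4→slip] = [T, T]
r6 m[φ5→sun] = [T, T]
r6 m[φ5→ice] = [T, T]
r6 m[φ6→sun] = [T, T]
r6 m[φ6→wet] = [T, T]
r6 m[φ7→rain] = [T, T]
r6 m[φ7→ice] = [F, T]
r6 m[φ8→rain] = [T, T]
r6 m[φ8→wet] = [F, T]
r6 m[wind→φ0] = [T, F]
r6 m[wind→φ2] = [T, F]
r6 m[sun→φ1] = [T, T]
r6 m[sun→φ5] = [T, F]
r6 m[sun→φ6] = [T, F]
r6 m[rain→φ3] = [T, T]
r6 m[rain→φ7] = [F, T]
r6 m[rain→φ8] = [F, T]
r6 m[ice→φ5] = [F, T]
r6 m[ice→φ7] = [T, T]
r6 m[snow→φ4] = [T, T]
r6 m[slip→φ2] = [F, T]
r6 m[slip→φ3] = [F, T]
r6 m[slip→φ4] = [F, T]
r6 m[wet→φ0] = [F, T]
r6 m[wet→φ1] = [F, T]
r6 m[wet→φ6] = [F, T]
r6 m[wet→φ8] = [T, T]
r7 m[φ0→wind] = [T, F]
r7 m[φ0→wet] = [T, T]
r7 m[φ1→sun] = [T, F]
r7 m[φ1→wet] = [T, T]
r7 m[φ2→wind] = [T, F]
r7 m[φ2→slip] = [F, T]
r7 m[φ3→rain] = [F, T]
r7 m[φ3→slip] = [F, T]
r7 m[φ4→snow] = [T, T]
r7 m[φ4→slip] = [T, T]
r7 m[φ5→sun] = [T, T]
r7 m[φ5→ice] = [T, T]
r7 m[φ6→sun] = [T, T]
r7 m[φ6→wet] = [T, T]
r7 m[φ7→rain] = [T, T]
r7 m[φ7→ice] = [F, T]
r7 m[φ8→rain] = [T, T]
r7 m[φ8→wet] = [F, T]
r7 m[wind→φ0] = [T, F]
r7 m[wind→φ2] = [T, F]
r7 m[sun→φ1] = [T, T]
r7 m[sun→φ5] = [T, F]
r7 m[sun→φ6] = [T, F]
r7 m[rain→φ3] = [T, T]
r7 m[rain→φ7] = [F, T]
r7 m[rain→φ8] = [F, T]
r7 m[ice→φ5] = [F, T]
r7 m[ice→φ7] = [T, T]
r7 m[snow→φ4] = [T, T]
r7 m[slip→φ2] = [F, T]
r7 m[slip→φ3] = [F, T]
r7 m[slip→φ4] = [F, T]
r7 m[wet→φ0] = [F, T]
r7 m[wet→φ1] = [F, T]
r7 m[wet→φ6] = [F, T]
r7 m[wet→φ8] = [T, T]
r8 m[φ0→wind] = [T, F]
r8 m[φ0→wet] = [T, T]
r8 m[φ1→sun] = [T, F]
r8 m[φ1→wet] = [T, T]
r8 m[φ2→wind] = [T, F]
r8 m[φ2→slip] = [F, T]
r8 m[φ3→rain] = [F, T]
r8 m[φ3→slip] = [F, T]
r8 m[φ4→snow] = [T, T]
r8 m[φ4→slip] = [T, T]
r8 m[φ5→sun] = [T, T]
r8 m[φ5→ice] = [T, T]
r8 m[φ6→sun] = [T, T]
r8 m[φ6→wet] = [T, T]
r8 m[φ7→rain] = [T, T]
r8 m[φ7→ice] = [F, T]
r8 m[φ8→rain] = [T, T]
r8 m[φ8→wet] = [F, T]
r8 m[wind→φ0] = [T, F]
r8 m[wind→φ2] = [T, F]
r8 m[sun→φ1] = [T, T]
r8 m[sun→φ5] = [T, F]
r8 m[sun→φ6] = [T, F]
r8 m[rain→φ3] = [T, T]
r8 m[rain→φ7] = [F, T]
r8 m[rain→φ8] = [F, T]
r8 m[ice→φ5] = [F, T]
r8 m[ice→φ7] = [T, T]
r8 m[snow→φ4] = [T, T]
r8 m[slip→φ2] = [F, T]
r8 m[slip→φ3] = [F, T]
r8 m[slip→φ4] = [F, T]
r8 m[wet→φ0] = [F, T]
r8 m[wet→φ1] = [F, T]
r8 m[wet→φ6] = [F, T]
r8 m[wet→φ8] = [T, T]
fixed point reached at round 7

message @ round 8 = [F, T]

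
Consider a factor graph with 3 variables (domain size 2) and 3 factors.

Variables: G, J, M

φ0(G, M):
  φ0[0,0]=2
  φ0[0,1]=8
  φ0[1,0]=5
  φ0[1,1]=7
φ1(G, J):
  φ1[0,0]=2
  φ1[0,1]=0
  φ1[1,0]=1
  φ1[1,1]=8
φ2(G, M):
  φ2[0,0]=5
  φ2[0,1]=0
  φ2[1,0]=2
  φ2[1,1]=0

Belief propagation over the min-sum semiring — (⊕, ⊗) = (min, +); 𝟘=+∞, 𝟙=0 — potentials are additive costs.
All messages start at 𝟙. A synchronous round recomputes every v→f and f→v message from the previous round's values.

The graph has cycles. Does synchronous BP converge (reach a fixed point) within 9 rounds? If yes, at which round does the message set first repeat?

NOT CONVERGED within 9 rounds

init: all messages = 𝟙 over 2 values
r1 m[φ0→G] = [2, 5]
r1 m[φ0→M] = [2, 7]
r1 m[φ1→G] = [0, 1]
r1 m[φ1→J] = [1, 0]
r1 m[φ2→G] = [0, 0]
r1 m[φ2→M] = [2, 0]
r1 m[G→φ0] = [0, 0]
r1 m[G→φ1] = [0, 0]
r1 m[G→φ2] = [0, 0]
r1 m[J→φ1] = [0, 0]
r1 m[M→φ0] = [0, 0]
r1 m[M→φ2] = [0, 0]
r2 m[φ0→G] = [2, 5]
r2 m[φ0→M] = [2, 7]
r2 m[φ1→G] = [0, 1]
r2 m[φ1→J] = [1, 0]
r2 m[φ2→G] = [0, 0]
r2 m[φ2→M] = [2, 0]
r2 m[G→φ0] = [0, 1]
r2 m[G→φ1] = [2, 5]
r2 m[G→φ2] = [2, 6]
r2 m[J→φ1] = [0, 0]
r2 m[M→φ0] = [2, 0]
r2 m[M→φ2] = [2, 7]
r3 m[φ0→G] = [4, 7]
r3 m[φ0→M] = [2, 8]
r3 m[φ1→G] = [0, 1]
r3 m[φ1→J] = [4, 2]
r3 m[φ2→G] = [7, 4]
r3 m[φ2→M] = [7, 2]
r3 m[G→φ0] = [0, 1]
r3 m[G→φ1] = [2, 5]
r3 m[G→φ2] = [2, 6]
r3 m[J→φ1] = [0, 0]
r3 m[M→φ0] = [2, 0]
r3 m[M→φ2] = [2, 7]
r4 m[φ0→G] = [4, 7]
r4 m[φ0→M] = [2, 8]
r4 m[φ1→G] = [0, 1]
r4 m[φ1→J] = [4, 2]
r4 m[φ2→G] = [7, 4]
r4 m[φ2→M] = [7, 2]
r4 m[G→φ0] = [7, 5]
r4 m[G→φ1] = [11, 11]
r4 m[G→φ2] = [4, 8]
r4 m[J→φ1] = [0, 0]
r4 m[M→φ0] = [7, 2]
r4 m[M→φ2] = [2, 8]
r5 m[φ0→G] = [9, 9]
r5 m[φ0→M] = [9, 12]
r5 m[φ1→G] = [0, 1]
r5 m[φ1→J] = [12, 11]
r5 m[φ2→G] = [7, 4]
r5 m[φ2→M] = [9, 4]
r5 m[G→φ0] = [7, 5]
r5 m[G→φ1] = [11, 11]
r5 m[G→φ2] = [4, 8]
r5 m[J→φ1] = [0, 0]
r5 m[M→φ0] = [7, 2]
r5 m[M→φ2] = [2, 8]
r6 m[φ0→G] = [9, 9]
r6 m[φ0→M] = [9, 12]
r6 m[φ1→G] = [0, 1]
r6 m[φ1→J] = [12, 11]
r6 m[φ2→G] = [7, 4]
r6 m[φ2→M] = [9, 4]
r6 m[G→φ0] = [7, 5]
r6 m[G→φ1] = [16, 13]
r6 m[G→φ2] = [9, 10]
r6 m[J→φ1] = [0, 0]
r6 m[M→φ0] = [9, 4]
r6 m[M→φ2] = [9, 12]
r7 m[φ0→G] = [11, 11]
r7 m[φ0→M] = [9, 12]
r7 m[φ1→G] = [0, 1]
r7 m[φ1→J] = [14, 16]
r7 m[φ2→G] = [12, 11]
r7 m[φ2→M] = [12, 9]
r7 m[G→φ0] = [7, 5]
r7 m[G→φ1] = [16, 13]
r7 m[G→φ2] = [9, 10]
r7 m[J→φ1] = [0, 0]
r7 m[M→φ0] = [9, 4]
r7 m[M→φ2] = [9, 12]
r8 m[φ0→G] = [11, 11]
r8 m[φ0→M] = [9, 12]
r8 m[φ1→G] = [0, 1]
r8 m[φ1→J] = [14, 16]
r8 m[φ2→G] = [12, 11]
r8 m[φ2→M] = [12, 9]
r8 m[G→φ0] = [12, 12]
r8 m[G→φ1] = [23, 22]
r8 m[G→φ2] = [11, 12]
r8 m[J→φ1] = [0, 0]
r8 m[M→φ0] = [12, 9]
r8 m[M→φ2] = [9, 12]
r9 m[φ0→G] = [14, 16]
r9 m[φ0→M] = [14, 19]
r9 m[φ1→G] = [0, 1]
r9 m[φ1→J] = [23, 23]
r9 m[φ2→G] = [12, 11]
r9 m[φ2→M] = [14, 11]
r9 m[G→φ0] = [12, 12]
r9 m[G→φ1] = [23, 22]
r9 m[G→φ2] = [11, 12]
r9 m[J→φ1] = [0, 0]
r9 m[M→φ0] = [12, 9]
r9 m[M→φ2] = [9, 12]
no fixed point within 9 rounds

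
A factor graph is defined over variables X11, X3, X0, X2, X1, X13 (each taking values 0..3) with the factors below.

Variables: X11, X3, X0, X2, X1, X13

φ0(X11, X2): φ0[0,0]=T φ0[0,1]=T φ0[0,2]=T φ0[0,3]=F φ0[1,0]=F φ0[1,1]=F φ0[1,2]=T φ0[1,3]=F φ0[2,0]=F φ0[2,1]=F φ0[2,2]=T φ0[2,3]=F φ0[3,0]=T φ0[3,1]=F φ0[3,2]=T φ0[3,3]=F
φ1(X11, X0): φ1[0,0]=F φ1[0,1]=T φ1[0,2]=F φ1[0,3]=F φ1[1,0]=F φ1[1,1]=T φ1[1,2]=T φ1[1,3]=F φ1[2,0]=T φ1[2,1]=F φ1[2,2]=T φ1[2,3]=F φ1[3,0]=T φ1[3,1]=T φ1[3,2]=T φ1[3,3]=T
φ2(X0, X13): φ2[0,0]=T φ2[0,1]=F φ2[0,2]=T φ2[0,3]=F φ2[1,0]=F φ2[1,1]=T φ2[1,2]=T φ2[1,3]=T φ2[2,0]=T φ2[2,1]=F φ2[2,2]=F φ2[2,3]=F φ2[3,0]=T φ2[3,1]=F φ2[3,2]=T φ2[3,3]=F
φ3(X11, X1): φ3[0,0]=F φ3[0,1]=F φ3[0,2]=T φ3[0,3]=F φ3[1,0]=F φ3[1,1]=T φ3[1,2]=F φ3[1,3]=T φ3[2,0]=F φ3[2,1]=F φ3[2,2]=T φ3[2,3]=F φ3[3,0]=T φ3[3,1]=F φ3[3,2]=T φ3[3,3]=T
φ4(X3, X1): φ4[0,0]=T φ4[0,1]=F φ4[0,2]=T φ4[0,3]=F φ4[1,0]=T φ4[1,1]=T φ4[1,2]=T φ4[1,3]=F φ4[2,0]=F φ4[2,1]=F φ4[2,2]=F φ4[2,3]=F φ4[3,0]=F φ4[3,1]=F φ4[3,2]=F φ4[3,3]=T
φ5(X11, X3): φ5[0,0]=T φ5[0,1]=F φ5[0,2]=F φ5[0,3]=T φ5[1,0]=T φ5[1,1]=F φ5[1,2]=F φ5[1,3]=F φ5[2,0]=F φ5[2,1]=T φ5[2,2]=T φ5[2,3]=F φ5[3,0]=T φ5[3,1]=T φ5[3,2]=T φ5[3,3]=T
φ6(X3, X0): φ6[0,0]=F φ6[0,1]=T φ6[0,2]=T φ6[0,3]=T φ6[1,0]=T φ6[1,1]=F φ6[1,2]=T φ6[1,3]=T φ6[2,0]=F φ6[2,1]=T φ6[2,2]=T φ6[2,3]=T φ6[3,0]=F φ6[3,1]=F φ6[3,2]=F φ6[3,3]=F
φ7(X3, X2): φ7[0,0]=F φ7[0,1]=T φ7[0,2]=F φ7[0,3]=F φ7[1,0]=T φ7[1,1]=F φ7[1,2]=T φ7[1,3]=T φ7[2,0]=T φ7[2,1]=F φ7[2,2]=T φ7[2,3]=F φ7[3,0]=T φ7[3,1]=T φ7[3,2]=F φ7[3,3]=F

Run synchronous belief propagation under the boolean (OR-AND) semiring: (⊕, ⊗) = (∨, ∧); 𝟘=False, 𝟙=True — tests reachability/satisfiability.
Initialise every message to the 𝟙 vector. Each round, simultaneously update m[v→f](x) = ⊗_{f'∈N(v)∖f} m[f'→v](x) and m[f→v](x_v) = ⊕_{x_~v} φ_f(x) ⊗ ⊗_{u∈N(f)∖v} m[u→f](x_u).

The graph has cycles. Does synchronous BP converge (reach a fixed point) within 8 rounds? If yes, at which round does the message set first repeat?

CONVERGED at round 5

init: all messages = 𝟙 over 4 values
r1 m[φ0→X11] = [T, T, T, T]
r1 m[φ0→X2] = [T, T, T, F]
r1 m[φ1→X11] = [T, T, T, T]
r1 m[φ1→X0] = [T, T, T, T]
r1 m[φ2→X0] = [T, T, T, T]
r1 m[φ2→X13] = [T, T, T, T]
r1 m[φ3→X11] = [T, T, T, T]
r1 m[φ3→X1] = [T, T, T, T]
r1 m[φ4→X3] = [T, T, F, T]
r1 m[φ4→X1] = [T, T, T, T]
r1 m[φ5→X11] = [T, T, T, T]
r1 m[φ5→X3] = [T, T, T, T]
r1 m[φ6→X3] = [T, T, T, F]
r1 m[φ6→X0] = [T, T, T, T]
r1 m[φ7→X3] = [T, T, T, T]
r1 m[φ7→X2] = [T, T, T, T]
r1 m[X11→φ0] = [T, T, T, T]
r1 m[X11→φ1] = [T, T, T, T]
r1 m[X11→φ3] = [T, T, T, T]
r1 m[X11→φ5] = [T, T, T, T]
r1 m[X3→φ4] = [T, T, T, T]
r1 m[X3→φ5] = [T, T, T, T]
r1 m[X3→φ6] = [T, T, T, T]
r1 m[X3→φ7] = [T, T, T, T]
r1 m[X0→φ1] = [T, T, T, T]
r1 m[X0→φ2] = [T, T, T, T]
r1 m[X0→φ6] = [T, T, T, T]
r1 m[X2→φ0] = [T, T, T, T]
r1 m[X2→φ7] = [T, T, T, T]
r1 m[X1→φ3] = [T, T, T, T]
r1 m[X1→φ4] = [T, T, T, T]
r1 m[X13→φ2] = [T, T, T, T]
r2 m[φ0→X11] = [T, T, T, T]
r2 m[φ0→X2] = [T, T, T, F]
r2 m[φ1→X11] = [T, T, T, T]
r2 m[φ1→X0] = [T, T, T, T]
r2 m[φ2→X0] = [T, T, T, T]
r2 m[φ2→X13] = [T, T, T, T]
r2 m[φ3→X11] = [T, T, T, T]
r2 m[φ3→X1] = [T, T, T, T]
r2 m[φ4→X3] = [T, T, F, T]
r2 m[φ4→X1] = [T, T, T, T]
r2 m[φ5→X11] = [T, T, T, T]
r2 m[φ5→X3] = [T, T, T, T]
r2 m[φ6→X3] = [T, T, T, F]
r2 m[φ6→X0] = [T, T, T, T]
r2 m[φ7→X3] = [T, T, T, T]
r2 m[φ7→X2] = [T, T, T, T]
r2 m[X11→φ0] = [T, T, T, T]
r2 m[X11→φ1] = [T, T, T, T]
r2 m[X11→φ3] = [T, T, T, T]
r2 m[X11→φ5] = [T, T, T, T]
r2 m[X3→φ4] = [T, T, T, F]
r2 m[X3→φ5] = [T, T, F, F]
r2 m[X3→φ6] = [T, T, F, T]
r2 m[X3→φ7] = [T, T, F, F]
r2 m[X0→φ1] = [T, T, T, T]
r2 m[X0→φ2] = [T, T, T, T]
r2 m[X0→φ6] = [T, T, T, T]
r2 m[X2→φ0] = [T, T, T, T]
r2 m[X2→φ7] = [T, T, T, F]
r2 m[X1→φ3] = [T, T, T, T]
r2 m[X1→φ4] = [T, T, T, T]
r2 m[X13→φ2] = [T, T, T, T]
r3 m[φ0→X11] = [T, T, T, T]
r3 m[φ0→X2] = [T, T, T, F]
r3 m[φ1→X11] = [T, T, T, T]
r3 m[φ1→X0] = [T, T, T, T]
r3 m[φ2→X0] = [T, T, T, T]
r3 m[φ2→X13] = [T, T, T, T]
r3 m[φ3→X11] = [T, T, T, T]
r3 m[φ3→X1] = [T, T, T, T]
r3 m[φ4→X3] = [T, T, F, T]
r3 m[φ4→X1] = [T, T, T, F]
r3 m[φ5→X11] = [T, T, T, T]
r3 m[φ5→X3] = [T, T, T, T]
r3 m[φ6→X3] = [T, T, T, F]
r3 m[φ6→X0] = [T, T, T, T]
r3 m[φ7→X3] = [T, T, T, T]
r3 m[φ7→X2] = [T, T, T, T]
r3 m[X11→φ0] = [T, T, T, T]
r3 m[X11→φ1] = [T, T, T, T]
r3 m[X11→φ3] = [T, T, T, T]
r3 m[X11→φ5] = [T, T, T, T]
r3 m[X3→φ4] = [T, T, T, F]
r3 m[X3→φ5] = [T, T, F, F]
r3 m[X3→φ6] = [T, T, F, T]
r3 m[X3→φ7] = [T, T, F, F]
r3 m[X0→φ1] = [T, T, T, T]
r3 m[X0→φ2] = [T, T, T, T]
r3 m[X0→φ6] = [T, T, T, T]
r3 m[X2→φ0] = [T, T, T, T]
r3 m[X2→φ7] = [T, T, T, F]
r3 m[X1→φ3] = [T, T, T, T]
r3 m[X1→φ4] = [T, T, T, T]
r3 m[X13→φ2] = [T, T, T, T]
r4 m[φ0→X11] = [T, T, T, T]
r4 m[φ0→X2] = [T, T, T, F]
r4 m[φ1→X11] = [T, T, T, T]
r4 m[φ1→X0] = [T, T, T, T]
r4 m[φ2→X0] = [T, T, T, T]
r4 m[φ2→X13] = [T, T, T, T]
r4 m[φ3→X11] = [T, T, T, T]
r4 m[φ3→X1] = [T, T, T, T]
r4 m[φ4→X3] = [T, T, F, T]
r4 m[φ4→X1] = [T, T, T, F]
r4 m[φ5→X11] = [T, T, T, T]
r4 m[φ5→X3] = [T, T, T, T]
r4 m[φ6→X3] = [T, T, T, F]
r4 m[φ6→X0] = [T, T, T, T]
r4 m[φ7→X3] = [T, T, T, T]
r4 m[φ7→X2] = [T, T, T, T]
r4 m[X11→φ0] = [T, T, T, T]
r4 m[X11→φ1] = [T, T, T, T]
r4 m[X11→φ3] = [T, T, T, T]
r4 m[X11→φ5] = [T, T, T, T]
r4 m[X3→φ4] = [T, T, T, F]
r4 m[X3→φ5] = [T, T, F, F]
r4 m[X3→φ6] = [T, T, F, T]
r4 m[X3→φ7] = [T, T, F, F]
r4 m[X0→φ1] = [T, T, T, T]
r4 m[X0→φ2] = [T, T, T, T]
r4 m[X0→φ6] = [T, T, T, T]
r4 m[X2→φ0] = [T, T, T, T]
r4 m[X2→φ7] = [T, T, T, F]
r4 m[X1→φ3] = [T, T, T, F]
r4 m[X1→φ4] = [T, T, T, T]
r4 m[X13→φ2] = [T, T, T, T]
r5 m[φ0→X11] = [T, T, T, T]
r5 m[φ0→X2] = [T, T, T, F]
r5 m[φ1→X11] = [T, T, T, T]
r5 m[φ1→X0] = [T, T, T, T]
r5 m[φ2→X0] = [T, T, T, T]
r5 m[φ2→X13] = [T, T, T, T]
r5 m[φ3→X11] = [T, T, T, T]
r5 m[φ3→X1] = [T, T, T, T]
r5 m[φ4→X3] = [T, T, F, T]
r5 m[φ4→X1] = [T, T, T, F]
r5 m[φ5→X11] = [T, T, T, T]
r5 m[φ5→X3] = [T, T, T, T]
r5 m[φ6→X3] = [T, T, T, F]
r5 m[φ6→X0] = [T, T, T, T]
r5 m[φ7→X3] = [T, T, T, T]
r5 m[φ7→X2] = [T, T, T, T]
r5 m[X11→φ0] = [T, T, T, T]
r5 m[X11→φ1] = [T, T, T, T]
r5 m[X11→φ3] = [T, T, T, T]
r5 m[X11→φ5] = [T, T, T, T]
r5 m[X3→φ4] = [T, T, T, F]
r5 m[X3→φ5] = [T, T, F, F]
r5 m[X3→φ6] = [T, T, F, T]
r5 m[X3→φ7] = [T, T, F, F]
r5 m[X0→φ1] = [T, T, T, T]
r5 m[X0→φ2] = [T, T, T, T]
r5 m[X0→φ6] = [T, T, T, T]
r5 m[X2→φ0] = [T, T, T, T]
r5 m[X2→φ7] = [T, T, T, F]
r5 m[X1→φ3] = [T, T, T, F]
r5 m[X1→φ4] = [T, T, T, T]
r5 m[X13→φ2] = [T, T, T, T]
fixed point reached at round 5
messages reach a fixed point at round 5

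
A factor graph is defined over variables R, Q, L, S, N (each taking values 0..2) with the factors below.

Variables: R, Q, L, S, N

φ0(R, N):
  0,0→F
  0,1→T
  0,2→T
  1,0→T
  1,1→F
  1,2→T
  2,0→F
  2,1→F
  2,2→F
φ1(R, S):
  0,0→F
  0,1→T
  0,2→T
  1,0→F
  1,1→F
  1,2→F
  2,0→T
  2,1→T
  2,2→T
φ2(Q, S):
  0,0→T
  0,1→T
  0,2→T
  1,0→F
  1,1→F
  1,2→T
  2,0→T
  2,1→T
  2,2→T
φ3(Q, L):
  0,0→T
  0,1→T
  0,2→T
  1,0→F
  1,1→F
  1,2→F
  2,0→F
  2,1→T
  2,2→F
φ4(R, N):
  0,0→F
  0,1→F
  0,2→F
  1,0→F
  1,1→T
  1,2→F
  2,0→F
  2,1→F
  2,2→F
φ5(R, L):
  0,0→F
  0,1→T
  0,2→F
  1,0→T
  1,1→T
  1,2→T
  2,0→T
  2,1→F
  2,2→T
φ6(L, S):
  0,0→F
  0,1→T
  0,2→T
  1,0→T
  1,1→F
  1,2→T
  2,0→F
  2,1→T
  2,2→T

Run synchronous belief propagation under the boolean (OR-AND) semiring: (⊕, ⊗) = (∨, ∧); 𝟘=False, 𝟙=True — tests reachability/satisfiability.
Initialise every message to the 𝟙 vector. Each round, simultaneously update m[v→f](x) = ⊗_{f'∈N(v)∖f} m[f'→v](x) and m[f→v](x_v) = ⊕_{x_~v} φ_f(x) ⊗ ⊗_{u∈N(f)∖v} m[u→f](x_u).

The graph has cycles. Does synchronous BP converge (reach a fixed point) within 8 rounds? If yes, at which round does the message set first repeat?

CONVERGED at round 8

init: all messages = 𝟙 over 3 values
r1 m[φ0→R] = [T, T, F]
r1 m[φ0→N] = [T, T, T]
r1 m[φ1→R] = [T, F, T]
r1 m[φ1→S] = [T, T, T]
r1 m[φ2→Q] = [T, T, T]
r1 m[φ2→S] = [T, T, T]
r1 m[φ3→Q] = [T, F, T]
r1 m[φ3→L] = [T, T, T]
r1 m[φ4→R] = [F, T, F]
r1 m[φ4→N] = [F, T, F]
r1 m[φ5→R] = [T, T, T]
r1 m[φ5→L] = [T, T, T]
r1 m[φ6→L] = [T, T, T]
r1 m[φ6→S] = [T, T, T]
r1 m[R→φ0] = [T, T, T]
r1 m[R→φ1] = [T, T, T]
r1 m[R→φ4] = [T, T, T]
r1 m[R→φ5] = [T, T, T]
r1 m[Q→φ2] = [T, T, T]
r1 m[Q→φ3] = [T, T, T]
r1 m[L→φ3] = [T, T, T]
r1 m[L→φ5] = [T, T, T]
r1 m[L→φ6] = [T, T, T]
r1 m[S→φ1] = [T, T, T]
r1 m[S→φ2] = [T, T, T]
r1 m[S→φ6] = [T, T, T]
r1 m[N→φ0] = [T, T, T]
r1 m[N→φ4] = [T, T, T]
r2 m[φ0→R] = [T, T, F]
r2 m[φ0→N] = [T, T, T]
r2 m[φ1→R] = [T, F, T]
r2 m[φ1→S] = [T, T, T]
r2 m[φ2→Q] = [T, T, T]
r2 m[φ2→S] = [T, T, T]
r2 m[φ3→Q] = [T, F, T]
r2 m[φ3→L] = [T, T, T]
r2 m[φ4→R] = [F, T, F]
r2 m[φ4→N] = [F, T, F]
r2 m[φ5→R] = [T, T, T]
r2 m[φ5→L] = [T, T, T]
r2 m[φ6→L] = [T, T, T]
r2 m[φ6→S] = [T, T, T]
r2 m[R→φ0] = [F, F, F]
r2 m[R→φ1] = [F, T, F]
r2 m[R→φ4] = [T, F, F]
r2 m[R→φ5] = [F, F, F]
r2 m[Q→φ2] = [T, F, T]
r2 m[Q→φ3] = [T, T, T]
r2 m[L→φ3] = [T, T, T]
r2 m[L→φ5] = [T, T, T]
r2 m[L→φ6] = [T, T, T]
r2 m[S→φ1] = [T, T, T]
r2 m[S→φ2] = [T, T, T]
r2 m[S→φ6] = [T, T, T]
r2 m[N→φ0] = [F, T, F]
r2 m[N→φ4] = [T, T, T]
r3 m[φ0→R] = [T, F, F]
r3 m[φ0→N] = [F, F, F]
r3 m[φ1→R] = [T, F, T]
r3 m[φ1→S] = [F, F, F]
r3 m[φ2→Q] = [T, T, T]
r3 m[φ2→S] = [T, T, T]
r3 m[φ3→Q] = [T, F, T]
r3 m[φ3→L] = [T, T, T]
r3 m[φ4→R] = [F, T, F]
r3 m[φ4→N] = [F, F, F]
r3 m[φ5→R] = [T, T, T]
r3 m[φ5→L] = [F, F, F]
r3 m[φ6→L] = [T, T, T]
r3 m[φ6→S] = [T, T, T]
r3 m[R→φ0] = [F, F, F]
r3 m[R→φ1] = [F, T, F]
r3 m[R→φ4] = [T, F, F]
r3 m[R→φ5] = [F, F, F]
r3 m[Q→φ2] = [T, F, T]
r3 m[Q→φ3] = [T, T, T]
r3 m[L→φ3] = [T, T, T]
r3 m[L→φ5] = [T, T, T]
r3 m[L→φ6] = [T, T, T]
r3 m[S→φ1] = [T, T, T]
r3 m[S→φ2] = [T, T, T]
r3 m[S→φ6] = [T, T, T]
r3 m[N→φ0] = [F, T, F]
r3 m[N→φ4] = [T, T, T]
r4 m[φ0→R] = [T, F, F]
r4 m[φ0→N] = [F, F, F]
r4 m[φ1→R] = [T, F, T]
r4 m[φ1→S] = [F, F, F]
r4 m[φ2→Q] = [T, T, T]
r4 m[φ2→S] = [T, T, T]
r4 m[φ3→Q] = [T, F, T]
r4 m[φ3→L] = [T, T, T]
r4 m[φ4→R] = [F, T, F]
r4 m[φ4→N] = [F, F, F]
r4 m[φ5→R] = [T, T, T]
r4 m[φ5→L] = [F, F, F]
r4 m[φ6→L] = [T, T, T]
r4 m[φ6→S] = [T, T, T]
r4 m[R→φ0] = [F, F, F]
r4 m[R→φ1] = [F, F, F]
r4 m[R→φ4] = [T, F, F]
r4 m[R→φ5] = [F, F, F]
r4 m[Q→φ2] = [T, F, T]
r4 m[Q→φ3] = [T, T, T]
r4 m[L→φ3] = [F, F, F]
r4 m[L→φ5] = [T, T, T]
r4 m[L→φ6] = [F, F, F]
r4 m[S→φ1] = [T, T, T]
r4 m[S→φ2] = [F, F, F]
r4 m[S→φ6] = [F, F, F]
r4 m[N→φ0] = [F, F, F]
r4 m[N→φ4] = [F, F, F]
r5 m[φ0→R] = [F, F, F]
r5 m[φ0→N] = [F, F, F]
r5 m[φ1→R] = [T, F, T]
r5 m[φ1→S] = [F, F, F]
r5 m[φ2→Q] = [F, F, F]
r5 m[φ2→S] = [T, T, T]
r5 m[φ3→Q] = [F, F, F]
r5 m[φ3→L] = [T, T, T]
r5 m[φ4→R] = [F, F, F]
r5 m[φ4→N] = [F, F, F]
r5 m[φ5→R] = [T, T, T]
r5 m[φ5→L] = [F, F, F]
r5 m[φ6→L] = [F, F, F]
r5 m[φ6→S] = [F, F, F]
r5 m[R→φ0] = [F, F, F]
r5 m[R→φ1] = [F, F, F]
r5 m[R→φ4] = [T, F, F]
r5 m[R→φ5] = [F, F, F]
r5 m[Q→φ2] = [T, F, T]
r5 m[Q→φ3] = [T, T, T]
r5 m[L→φ3] = [F, F, F]
r5 m[L→φ5] = [T, T, T]
r5 m[L→φ6] = [F, F, F]
r5 m[S→φ1] = [T, T, T]
r5 m[S→φ2] = [F, F, F]
r5 m[S→φ6] = [F, F, F]
r5 m[N→φ0] = [F, F, F]
r5 m[N→φ4] = [F, F, F]
r6 m[φ0→R] = [F, F, F]
r6 m[φ0→N] = [F, F, F]
r6 m[φ1→R] = [T, F, T]
r6 m[φ1→S] = [F, F, F]
r6 m[φ2→Q] = [F, F, F]
r6 m[φ2→S] = [T, T, T]
r6 m[φ3→Q] = [F, F, F]
r6 m[φ3→L] = [T, T, T]
r6 m[φ4→R] = [F, F, F]
r6 m[φ4→N] = [F, F, F]
r6 m[φ5→R] = [T, T, T]
r6 m[φ5→L] = [F, F, F]
r6 m[φ6→L] = [F, F, F]
r6 m[φ6→S] = [F, F, F]
r6 m[R→φ0] = [F, F, F]
r6 m[R→φ1] = [F, F, F]
r6 m[R→φ4] = [F, F, F]
r6 m[R→φ5] = [F, F, F]
r6 m[Q→φ2] = [F, F, F]
r6 m[Q→φ3] = [F, F, F]
r6 m[L→φ3] = [F, F, F]
r6 m[L→φ5] = [F, F, F]
r6 m[L→φ6] = [F, F, F]
r6 m[S→φ1] = [F, F, F]
r6 m[S→φ2] = [F, F, F]
r6 m[S→φ6] = [F, F, F]
r6 m[N→φ0] = [F, F, F]
r6 m[N→φ4] = [F, F, F]
r7 m[φ0→R] = [F, F, F]
r7 m[φ0→N] = [F, F, F]
r7 m[φ1→R] = [F, F, F]
r7 m[φ1→S] = [F, F, F]
r7 m[φ2→Q] = [F, F, F]
r7 m[φ2→S] = [F, F, F]
r7 m[φ3→Q] = [F, F, F]
r7 m[φ3→L] = [F, F, F]
r7 m[φ4→R] = [F, F, F]
r7 m[φ4→N] = [F, F, F]
r7 m[φ5→R] = [F, F, F]
r7 m[φ5→L] = [F, F, F]
r7 m[φ6→L] = [F, F, F]
r7 m[φ6→S] = [F, F, F]
r7 m[R→φ0] = [F, F, F]
r7 m[R→φ1] = [F, F, F]
r7 m[R→φ4] = [F, F, F]
r7 m[R→φ5] = [F, F, F]
r7 m[Q→φ2] = [F, F, F]
r7 m[Q→φ3] = [F, F, F]
r7 m[L→φ3] = [F, F, F]
r7 m[L→φ5] = [F, F, F]
r7 m[L→φ6] = [F, F, F]
r7 m[S→φ1] = [F, F, F]
r7 m[S→φ2] = [F, F, F]
r7 m[S→φ6] = [F, F, F]
r7 m[N→φ0] = [F, F, F]
r7 m[N→φ4] = [F, F, F]
r8 m[φ0→R] = [F, F, F]
r8 m[φ0→N] = [F, F, F]
r8 m[φ1→R] = [F, F, F]
r8 m[φ1→S] = [F, F, F]
r8 m[φ2→Q] = [F, F, F]
r8 m[φ2→S] = [F, F, F]
r8 m[φ3→Q] = [F, F, F]
r8 m[φ3→L] = [F, F, F]
r8 m[φ4→R] = [F, F, F]
r8 m[φ4→N] = [F, F, F]
r8 m[φ5→R] = [F, F, F]
r8 m[φ5→L] = [F, F, F]
r8 m[φ6→L] = [F, F, F]
r8 m[φ6→S] = [F, F, F]
r8 m[R→φ0] = [F, F, F]
r8 m[R→φ1] = [F, F, F]
r8 m[R→φ4] = [F, F, F]
r8 m[R→φ5] = [F, F, F]
r8 m[Q→φ2] = [F, F, F]
r8 m[Q→φ3] = [F, F, F]
r8 m[L→φ3] = [F, F, F]
r8 m[L→φ5] = [F, F, F]
r8 m[L→φ6] = [F, F, F]
r8 m[S→φ1] = [F, F, F]
r8 m[S→φ2] = [F, F, F]
r8 m[S→φ6] = [F, F, F]
r8 m[N→φ0] = [F, F, F]
r8 m[N→φ4] = [F, F, F]
fixed point reached at round 8
messages reach a fixed point at round 8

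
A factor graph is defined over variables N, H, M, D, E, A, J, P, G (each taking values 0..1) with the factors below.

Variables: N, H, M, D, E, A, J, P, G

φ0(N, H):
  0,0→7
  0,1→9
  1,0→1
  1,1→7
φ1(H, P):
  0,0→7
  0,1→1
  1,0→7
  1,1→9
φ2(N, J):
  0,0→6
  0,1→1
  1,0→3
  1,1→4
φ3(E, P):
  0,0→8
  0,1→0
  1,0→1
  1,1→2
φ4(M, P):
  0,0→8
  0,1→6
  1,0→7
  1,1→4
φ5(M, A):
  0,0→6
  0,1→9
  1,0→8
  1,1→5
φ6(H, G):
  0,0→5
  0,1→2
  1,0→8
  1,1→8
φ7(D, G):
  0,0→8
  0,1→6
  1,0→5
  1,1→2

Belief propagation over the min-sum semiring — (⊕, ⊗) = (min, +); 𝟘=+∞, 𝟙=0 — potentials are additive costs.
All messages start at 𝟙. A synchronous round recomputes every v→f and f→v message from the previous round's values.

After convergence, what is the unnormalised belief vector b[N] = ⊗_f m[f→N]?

init: all messages = 𝟙 over 2 values
r1 m[φ0→N] = [7, 1]
r1 m[φ0→H] = [1, 7]
r1 m[φ1→H] = [1, 7]
r1 m[φ1→P] = [7, 1]
r1 m[φ2→N] = [1, 3]
r1 m[φ2→J] = [3, 1]
r1 m[φ3→E] = [0, 1]
r1 m[φ3→P] = [1, 0]
r1 m[φ4→M] = [6, 4]
r1 m[φ4→P] = [7, 4]
r1 m[φ5→M] = [6, 5]
r1 m[φ5→A] = [6, 5]
r1 m[φ6→H] = [2, 8]
r1 m[φ6→G] = [5, 2]
r1 m[φ7→D] = [6, 2]
r1 m[φ7→G] = [5, 2]
r1 m[N→φ0] = [0, 0]
r1 m[N→φ2] = [0, 0]
r1 m[H→φ0] = [0, 0]
r1 m[H→φ1] = [0, 0]
r1 m[H→φ6] = [0, 0]
r1 m[M→φ4] = [0, 0]
r1 m[M→φ5] = [0, 0]
r1 m[D→φ7] = [0, 0]
r1 m[E→φ3] = [0, 0]
r1 m[A→φ5] = [0, 0]
r1 m[J→φ2] = [0, 0]
r1 m[P→φ1] = [0, 0]
r1 m[P→φ3] = [0, 0]
r1 m[P→φ4] = [0, 0]
r1 m[G→φ6] = [0, 0]
r1 m[G→φ7] = [0, 0]
r2 m[φ0→N] = [7, 1]
r2 m[φ0→H] = [1, 7]
r2 m[φ1→H] = [1, 7]
r2 m[φ1→P] = [7, 1]
r2 m[φ2→N] = [1, 3]
r2 m[φ2→J] = [3, 1]
r2 m[φ3→E] = [0, 1]
r2 m[φ3→P] = [1, 0]
r2 m[φ4→M] = [6, 4]
r2 m[φ4→P] = [7, 4]
r2 m[φ5→M] = [6, 5]
r2 m[φ5→A] = [6, 5]
r2 m[φ6→H] = [2, 8]
r2 m[φ6→G] = [5, 2]
r2 m[φ7→D] = [6, 2]
r2 m[φ7→G] = [5, 2]
r2 m[N→φ0] = [1, 3]
r2 m[N→φ2] = [7, 1]
r2 m[H→φ0] = [3, 15]
r2 m[H→φ1] = [3, 15]
r2 m[H→φ6] = [2, 14]
r2 m[M→φ4] = [6, 5]
r2 m[M→φ5] = [6, 4]
r2 m[D→φ7] = [0, 0]
r2 m[E→φ3] = [0, 0]
r2 m[A→φ5] = [0, 0]
r2 m[J→φ2] = [0, 0]
r2 m[P→φ1] = [8, 4]
r2 m[P→φ3] = [14, 5]
r2 m[P→φ4] = [8, 1]
r2 m[G→φ6] = [5, 2]
r2 m[G→φ7] = [5, 2]
r3 m[φ0→N] = [10, 4]
r3 m[φ0→H] = [4, 10]
r3 m[φ1→H] = [5, 13]
r3 m[φ1→P] = [10, 4]
r3 m[φ2→N] = [1, 3]
r3 m[φ2→J] = [4, 5]
r3 m[φ3→E] = [5, 7]
r3 m[φ3→P] = [1, 0]
r3 m[φ4→M] = [7, 5]
r3 m[φ4→P] = [12, 9]
r3 m[φ5→M] = [6, 5]
r3 m[φ5→A] = [12, 9]
r3 m[φ6→H] = [4, 10]
r3 m[φ6→G] = [7, 4]
r3 m[φ7→D] = [8, 4]
r3 m[φ7→G] = [5, 2]
r3 m[N→φ0] = [1, 3]
r3 m[N→φ2] = [7, 1]
r3 m[H→φ0] = [3, 15]
r3 m[H→φ1] = [3, 15]
r3 m[H→φ6] = [2, 14]
r3 m[M→φ4] = [6, 5]
r3 m[M→φ5] = [6, 4]
r3 m[D→φ7] = [0, 0]
r3 m[E→φ3] = [0, 0]
r3 m[A→φ5] = [0, 0]
r3 m[J→φ2] = [0, 0]
r3 m[P→φ1] = [8, 4]
r3 m[P→φ3] = [14, 5]
r3 m[P→φ4] = [8, 1]
r3 m[G→φ6] = [5, 2]
r3 m[G→φ7] = [5, 2]
r4 m[φ0→N] = [10, 4]
r4 m[φ0→H] = [4, 10]
r4 m[φ1→H] = [5, 13]
r4 m[φ1→P] = [10, 4]
r4 m[φ2→N] = [1, 3]
r4 m[φ2→J] = [4, 5]
r4 m[φ3→E] = [5, 7]
r4 m[φ3→P] = [1, 0]
r4 m[φ4→M] = [7, 5]
r4 m[φ4→P] = [12, 9]
r4 m[φ5→M] = [6, 5]
r4 m[φ5→A] = [12, 9]
r4 m[φ6→H] = [4, 10]
r4 m[φ6→G] = [7, 4]
r4 m[φ7→D] = [8, 4]
r4 m[φ7→G] = [5, 2]
r4 m[N→φ0] = [1, 3]
r4 m[N→φ2] = [10, 4]
r4 m[H→φ0] = [9, 23]
r4 m[H→φ1] = [8, 20]
r4 m[H→φ6] = [9, 23]
r4 m[M→φ4] = [6, 5]
r4 m[M→φ5] = [7, 5]
r4 m[D→φ7] = [0, 0]
r4 m[E→φ3] = [0, 0]
r4 m[A→φ5] = [0, 0]
r4 m[J→φ2] = [0, 0]
r4 m[P→φ1] = [13, 9]
r4 m[P→φ3] = [22, 13]
r4 m[P→φ4] = [11, 4]
r4 m[G→φ6] = [5, 2]
r4 m[G→φ7] = [7, 4]
r5 m[φ0→N] = [16, 10]
r5 m[φ0→H] = [4, 10]
r5 m[φ1→H] = [10, 18]
r5 m[φ1→P] = [15, 9]
r5 m[φ2→N] = [1, 3]
r5 m[φ2→J] = [7, 8]
r5 m[φ3→E] = [13, 15]
r5 m[φ3→P] = [1, 0]
r5 m[φ4→M] = [10, 8]
r5 m[φ4→P] = [12, 9]
r5 m[φ5→M] = [6, 5]
r5 m[φ5→A] = [13, 10]
r5 m[φ6→H] = [4, 10]
r5 m[φ6→G] = [14, 11]
r5 m[φ7→D] = [10, 6]
r5 m[φ7→G] = [5, 2]
r5 m[N→φ0] = [1, 3]
r5 m[N→φ2] = [10, 4]
r5 m[H→φ0] = [9, 23]
r5 m[H→φ1] = [8, 20]
r5 m[H→φ6] = [9, 23]
r5 m[M→φ4] = [6, 5]
r5 m[M→φ5] = [7, 5]
r5 m[D→φ7] = [0, 0]
r5 m[E→φ3] = [0, 0]
r5 m[A→φ5] = [0, 0]
r5 m[J→φ2] = [0, 0]
r5 m[P→φ1] = [13, 9]
r5 m[P→φ3] = [22, 13]
r5 m[P→φ4] = [11, 4]
r5 m[G→φ6] = [5, 2]
r5 m[G→φ7] = [7, 4]
r6 m[φ0→N] = [16, 10]
r6 m[φ0→H] = [4, 10]
r6 m[φ1→H] = [10, 18]
r6 m[φ1→P] = [15, 9]
r6 m[φ2→N] = [1, 3]
r6 m[φ2→J] = [7, 8]
r6 m[φ3→E] = [13, 15]
r6 m[φ3→P] = [1, 0]
r6 m[φ4→M] = [10, 8]
r6 m[φ4→P] = [12, 9]
r6 m[φ5→M] = [6, 5]
r6 m[φ5→A] = [13, 10]
r6 m[φ6→H] = [4, 10]
r6 m[φ6→G] = [14, 11]
r6 m[φ7→D] = [10, 6]
r6 m[φ7→G] = [5, 2]
r6 m[N→φ0] = [1, 3]
r6 m[N→φ2] = [16, 10]
r6 m[H→φ0] = [14, 28]
r6 m[H→φ1] = [8, 20]
r6 m[H→φ6] = [14, 28]
r6 m[M→φ4] = [6, 5]
r6 m[M→φ5] = [10, 8]
r6 m[D→φ7] = [0, 0]
r6 m[E→φ3] = [0, 0]
r6 m[A→φ5] = [0, 0]
r6 m[J→φ2] = [0, 0]
r6 m[P→φ1] = [13, 9]
r6 m[P→φ3] = [27, 18]
r6 m[P→φ4] = [16, 9]
r6 m[G→φ6] = [5, 2]
r6 m[G→φ7] = [14, 11]
r7 m[φ0→N] = [21, 15]
r7 m[φ0→H] = [4, 10]
r7 m[φ1→H] = [10, 18]
r7 m[φ1→P] = [15, 9]
r7 m[φ2→N] = [1, 3]
r7 m[φ2→J] = [13, 14]
r7 m[φ3→E] = [18, 20]
r7 m[φ3→P] = [1, 0]
r7 m[φ4→M] = [15, 13]
r7 m[φ4→P] = [12, 9]
r7 m[φ5→M] = [6, 5]
r7 m[φ5→A] = [16, 13]
r7 m[φ6→H] = [4, 10]
r7 m[φ6→G] = [19, 16]
r7 m[φ7→D] = [17, 13]
r7 m[φ7→G] = [5, 2]
r7 m[N→φ0] = [1, 3]
r7 m[N→φ2] = [16, 10]
r7 m[H→φ0] = [14, 28]
r7 m[H→φ1] = [8, 20]
r7 m[H→φ6] = [14, 28]
r7 m[M→φ4] = [6, 5]
r7 m[M→φ5] = [10, 8]
r7 m[D→φ7] = [0, 0]
r7 m[E→φ3] = [0, 0]
r7 m[A→φ5] = [0, 0]
r7 m[J→φ2] = [0, 0]
r7 m[P→φ1] = [13, 9]
r7 m[P→φ3] = [27, 18]
r7 m[P→φ4] = [16, 9]
r7 m[G→φ6] = [5, 2]
r7 m[G→φ7] = [14, 11]
r8 m[φ0→N] = [21, 15]
r8 m[φ0→H] = [4, 10]
r8 m[φ1→H] = [10, 18]
r8 m[φ1→P] = [15, 9]
r8 m[φ2→N] = [1, 3]
r8 m[φ2→J] = [13, 14]
r8 m[φ3→E] = [18, 20]
r8 m[φ3→P] = [1, 0]
r8 m[φ4→M] = [15, 13]
r8 m[φ4→P] = [12, 9]
r8 m[φ5→M] = [6, 5]
r8 m[φ5→A] = [16, 13]
r8 m[φ6→H] = [4, 10]
r8 m[φ6→G] = [19, 16]
r8 m[φ7→D] = [17, 13]
r8 m[φ7→G] = [5, 2]
r8 m[N→φ0] = [1, 3]
r8 m[N→φ2] = [21, 15]
r8 m[H→φ0] = [14, 28]
r8 m[H→φ1] = [8, 20]
r8 m[H→φ6] = [14, 28]
r8 m[M→φ4] = [6, 5]
r8 m[M→φ5] = [15, 13]
r8 m[D→φ7] = [0, 0]
r8 m[E→φ3] = [0, 0]
r8 m[A→φ5] = [0, 0]
r8 m[J→φ2] = [0, 0]
r8 m[P→φ1] = [13, 9]
r8 m[P→φ3] = [27, 18]
r8 m[P→φ4] = [16, 9]
r8 m[G→φ6] = [5, 2]
r8 m[G→φ7] = [19, 16]
r9 m[φ0→N] = [21, 15]
r9 m[φ0→H] = [4, 10]
r9 m[φ1→H] = [10, 18]
r9 m[φ1→P] = [15, 9]
r9 m[φ2→N] = [1, 3]
r9 m[φ2→J] = [18, 19]
r9 m[φ3→E] = [18, 20]
r9 m[φ3→P] = [1, 0]
r9 m[φ4→M] = [15, 13]
r9 m[φ4→P] = [12, 9]
r9 m[φ5→M] = [6, 5]
r9 m[φ5→A] = [21, 18]
r9 m[φ6→H] = [4, 10]
r9 m[φ6→G] = [19, 16]
r9 m[φ7→D] = [22, 18]
r9 m[φ7→G] = [5, 2]
r9 m[N→φ0] = [1, 3]
r9 m[N→φ2] = [21, 15]
r9 m[H→φ0] = [14, 28]
r9 m[H→φ1] = [8, 20]
r9 m[H→φ6] = [14, 28]
r9 m[M→φ4] = [6, 5]
r9 m[M→φ5] = [15, 13]
r9 m[D→φ7] = [0, 0]
r9 m[E→φ3] = [0, 0]
r9 m[A→φ5] = [0, 0]
r9 m[J→φ2] = [0, 0]
r9 m[P→φ1] = [13, 9]
r9 m[P→φ3] = [27, 18]
r9 m[P→φ4] = [16, 9]
r9 m[G→φ6] = [5, 2]
r9 m[G→φ7] = [19, 16]
r10 m[φ0→N] = [21, 15]
r10 m[φ0→H] = [4, 10]
r10 m[φ1→H] = [10, 18]
r10 m[φ1→P] = [15, 9]
r10 m[φ2→N] = [1, 3]
r10 m[φ2→J] = [18, 19]
r10 m[φ3→E] = [18, 20]
r10 m[φ3→P] = [1, 0]
r10 m[φ4→M] = [15, 13]
r10 m[φ4→P] = [12, 9]
r10 m[φ5→M] = [6, 5]
r10 m[φ5→A] = [21, 18]
r10 m[φ6→H] = [4, 10]
r10 m[φ6→G] = [19, 16]
r10 m[φ7→D] = [22, 18]
r10 m[φ7→G] = [5, 2]
r10 m[N→φ0] = [1, 3]
r10 m[N→φ2] = [21, 15]
r10 m[H→φ0] = [14, 28]
r10 m[H→φ1] = [8, 20]
r10 m[H→φ6] = [14, 28]
r10 m[M→φ4] = [6, 5]
r10 m[M→φ5] = [15, 13]
r10 m[D→φ7] = [0, 0]
r10 m[E→φ3] = [0, 0]
r10 m[A→φ5] = [0, 0]
r10 m[J→φ2] = [0, 0]
r10 m[P→φ1] = [13, 9]
r10 m[P→φ3] = [27, 18]
r10 m[P→φ4] = [16, 9]
r10 m[G→φ6] = [5, 2]
r10 m[G→φ7] = [19, 16]
fixed point reached at round 10
b[N] = ⊗ incoming = [22, 18]

b[N] = [22, 18]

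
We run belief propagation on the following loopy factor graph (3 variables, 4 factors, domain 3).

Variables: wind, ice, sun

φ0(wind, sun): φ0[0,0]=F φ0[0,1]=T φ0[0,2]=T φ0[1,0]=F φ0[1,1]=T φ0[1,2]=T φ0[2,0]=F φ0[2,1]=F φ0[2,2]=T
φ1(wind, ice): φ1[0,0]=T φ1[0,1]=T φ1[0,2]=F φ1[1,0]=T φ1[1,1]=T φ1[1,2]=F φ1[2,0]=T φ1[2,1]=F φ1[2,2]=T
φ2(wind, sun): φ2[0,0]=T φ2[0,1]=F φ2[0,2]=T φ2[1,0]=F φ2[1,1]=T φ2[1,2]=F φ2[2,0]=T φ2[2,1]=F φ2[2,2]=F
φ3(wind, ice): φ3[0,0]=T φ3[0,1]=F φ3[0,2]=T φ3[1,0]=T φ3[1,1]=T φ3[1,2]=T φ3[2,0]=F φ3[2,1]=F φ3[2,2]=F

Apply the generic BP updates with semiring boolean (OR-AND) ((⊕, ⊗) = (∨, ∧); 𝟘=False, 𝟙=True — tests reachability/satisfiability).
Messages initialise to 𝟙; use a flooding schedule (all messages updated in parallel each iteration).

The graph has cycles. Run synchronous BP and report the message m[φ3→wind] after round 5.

message @ round 5 = [T, T, F]

init: all messages = 𝟙 over 3 values
r1 m[φ0→wind] = [T, T, T]
r1 m[φ0→sun] = [F, T, T]
r1 m[φ1→wind] = [T, T, T]
r1 m[φ1→ice] = [T, T, T]
r1 m[φ2→wind] = [T, T, T]
r1 m[φ2→sun] = [T, T, T]
r1 m[φ3→wind] = [T, T, F]
r1 m[φ3→ice] = [T, T, T]
r1 m[wind→φ0] = [T, T, T]
r1 m[wind→φ1] = [T, T, T]
r1 m[wind→φ2] = [T, T, T]
r1 m[wind→φ3] = [T, T, T]
r1 m[ice→φ1] = [T, T, T]
r1 m[ice→φ3] = [T, T, T]
r1 m[sun→φ0] = [T, T, T]
r1 m[sun→φ2] = [T, T, T]
r2 m[φ0→wind] = [T, T, T]
r2 m[φ0→sun] = [F, T, T]
r2 m[φ1→wind] = [T, T, T]
r2 m[φ1→ice] = [T, T, T]
r2 m[φ2→wind] = [T, T, T]
r2 m[φ2→sun] = [T, T, T]
r2 m[φ3→wind] = [T, T, F]
r2 m[φ3→ice] = [T, T, T]
r2 m[wind→φ0] = [T, T, F]
r2 m[wind→φ1] = [T, T, F]
r2 m[wind→φ2] = [T, T, F]
r2 m[wind→φ3] = [T, T, T]
r2 m[ice→φ1] = [T, T, T]
r2 m[ice→φ3] = [T, T, T]
r2 m[sun→φ0] = [T, T, T]
r2 m[sun→φ2] = [F, T, T]
r3 m[φ0→wind] = [T, T, T]
r3 m[φ0→sun] = [F, T, T]
r3 m[φ1→wind] = [T, T, T]
r3 m[φ1→ice] = [T, T, F]
r3 m[φ2→wind] = [T, T, F]
r3 m[φ2→sun] = [T, T, T]
r3 m[φ3→wind] = [T, T, F]
r3 m[φ3→ice] = [T, T, T]
r3 m[wind→φ0] = [T, T, F]
r3 m[wind→φ1] = [T, T, F]
r3 m[wind→φ2] = [T, T, F]
r3 m[wind→φ3] = [T, T, T]
r3 m[ice→φ1] = [T, T, T]
r3 m[ice→φ3] = [T, T, T]
r3 m[sun→φ0] = [T, T, T]
r3 m[sun→φ2] = [F, T, T]
r4 m[φ0→wind] = [T, T, T]
r4 m[φ0→sun] = [F, T, T]
r4 m[φ1→wind] = [T, T, T]
r4 m[φ1→ice] = [T, T, F]
r4 m[φ2→wind] = [T, T, F]
r4 m[φ2→sun] = [T, T, T]
r4 m[φ3→wind] = [T, T, F]
r4 m[φ3→ice] = [T, T, T]
r4 m[wind→φ0] = [T, T, F]
r4 m[wind→φ1] = [T, T, F]
r4 m[wind→φ2] = [T, T, F]
r4 m[wind→φ3] = [T, T, F]
r4 m[ice→φ1] = [T, T, T]
r4 m[ice→φ3] = [T, T, F]
r4 m[sun→φ0] = [T, T, T]
r4 m[sun→φ2] = [F, T, T]
r5 m[φ0→wind] = [T, T, T]
r5 m[φ0→sun] = [F, T, T]
r5 m[φ1→wind] = [T, T, T]
r5 m[φ1→ice] = [T, T, F]
r5 m[φ2→wind] = [T, T, F]
r5 m[φ2→sun] = [T, T, T]
r5 m[φ3→wind] = [T, T, F]
r5 m[φ3→ice] = [T, T, T]
r5 m[wind→φ0] = [T, T, F]
r5 m[wind→φ1] = [T, T, F]
r5 m[wind→φ2] = [T, T, F]
r5 m[wind→φ3] = [T, T, F]
r5 m[ice→φ1] = [T, T, T]
r5 m[ice→φ3] = [T, T, F]
r5 m[sun→φ0] = [T, T, T]
r5 m[sun→φ2] = [F, T, T]
fixed point reached at round 5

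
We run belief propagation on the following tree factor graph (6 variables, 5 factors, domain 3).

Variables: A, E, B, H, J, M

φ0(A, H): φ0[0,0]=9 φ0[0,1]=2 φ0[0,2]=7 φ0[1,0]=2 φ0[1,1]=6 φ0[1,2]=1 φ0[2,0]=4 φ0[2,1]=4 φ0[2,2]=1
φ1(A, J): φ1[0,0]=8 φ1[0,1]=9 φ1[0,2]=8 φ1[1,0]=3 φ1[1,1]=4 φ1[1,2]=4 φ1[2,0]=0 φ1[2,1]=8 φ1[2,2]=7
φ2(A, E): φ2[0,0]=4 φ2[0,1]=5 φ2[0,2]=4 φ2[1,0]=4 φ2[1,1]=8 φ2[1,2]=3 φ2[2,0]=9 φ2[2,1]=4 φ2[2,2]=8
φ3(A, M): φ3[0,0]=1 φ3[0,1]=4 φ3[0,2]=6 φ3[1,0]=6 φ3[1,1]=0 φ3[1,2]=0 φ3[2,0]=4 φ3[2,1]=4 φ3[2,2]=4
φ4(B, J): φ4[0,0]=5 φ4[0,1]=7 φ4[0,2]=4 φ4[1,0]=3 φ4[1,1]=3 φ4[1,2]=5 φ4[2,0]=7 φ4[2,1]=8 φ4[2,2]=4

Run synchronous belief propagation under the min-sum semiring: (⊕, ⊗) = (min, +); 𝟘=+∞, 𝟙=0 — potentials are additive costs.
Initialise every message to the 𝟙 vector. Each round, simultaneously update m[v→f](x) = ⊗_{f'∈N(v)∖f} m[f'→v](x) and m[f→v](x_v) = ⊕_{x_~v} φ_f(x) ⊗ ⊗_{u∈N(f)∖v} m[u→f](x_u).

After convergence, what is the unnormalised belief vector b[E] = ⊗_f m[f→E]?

b[E] = [11, 12, 10]

init: all messages = 𝟙 over 3 values
r1 m[φ0→A] = [2, 1, 1]
r1 m[φ0→H] = [2, 2, 1]
r1 m[φ1→A] = [8, 3, 0]
r1 m[φ1→J] = [0, 4, 4]
r1 m[φ2→A] = [4, 3, 4]
r1 m[φ2→E] = [4, 4, 3]
r1 m[φ3→A] = [1, 0, 4]
r1 m[φ3→M] = [1, 0, 0]
r1 m[φ4→B] = [4, 3, 4]
r1 m[φ4→J] = [3, 3, 4]
r1 m[A→φ0] = [0, 0, 0]
r1 m[A→φ1] = [0, 0, 0]
r1 m[A→φ2] = [0, 0, 0]
r1 m[A→φ3] = [0, 0, 0]
r1 m[E→φ2] = [0, 0, 0]
r1 m[B→φ4] = [0, 0, 0]
r1 m[H→φ0] = [0, 0, 0]
r1 m[J→φ1] = [0, 0, 0]
r1 m[J→φ4] = [0, 0, 0]
r1 m[M→φ3] = [0, 0, 0]
r2 m[φ0→A] = [2, 1, 1]
r2 m[φ0→H] = [2, 2, 1]
r2 m[φ1→A] = [8, 3, 0]
r2 m[φ1→J] = [0, 4, 4]
r2 m[φ2→A] = [4, 3, 4]
r2 m[φ2→E] = [4, 4, 3]
r2 m[φ3→A] = [1, 0, 4]
r2 m[φ3→M] = [1, 0, 0]
r2 m[φ4→B] = [4, 3, 4]
r2 m[φ4→J] = [3, 3, 4]
r2 m[A→φ0] = [13, 6, 8]
r2 m[A→φ1] = [7, 4, 9]
r2 m[A→φ2] = [11, 4, 5]
r2 m[A→φ3] = [14, 7, 5]
r2 m[E→φ2] = [0, 0, 0]
r2 m[B→φ4] = [0, 0, 0]
r2 m[H→φ0] = [0, 0, 0]
r2 m[J→φ1] = [3, 3, 4]
r2 m[J→φ4] = [0, 4, 4]
r2 m[M→φ3] = [0, 0, 0]
r3 m[φ0→A] = [2, 1, 1]
r3 m[φ0→H] = [8, 12, 7]
r3 m[φ1→A] = [11, 6, 3]
r3 m[φ1→J] = [7, 8, 8]
r3 m[φ2→A] = [4, 3, 4]
r3 m[φ2→E] = [8, 9, 7]
r3 m[φ3→A] = [1, 0, 4]
r3 m[φ3→M] = [9, 7, 7]
r3 m[φ4→B] = [5, 3, 7]
r3 m[φ4→J] = [3, 3, 4]
r3 m[A→φ0] = [13, 6, 8]
r3 m[A→φ1] = [7, 4, 9]
r3 m[A→φ2] = [11, 4, 5]
r3 m[A→φ3] = [14, 7, 5]
r3 m[E→φ2] = [0, 0, 0]
r3 m[B→φ4] = [0, 0, 0]
r3 m[H→φ0] = [0, 0, 0]
r3 m[J→φ1] = [3, 3, 4]
r3 m[J→φ4] = [0, 4, 4]
r3 m[M→φ3] = [0, 0, 0]
r4 m[φ0→A] = [2, 1, 1]
r4 m[φ0→H] = [8, 12, 7]
r4 m[φ1→A] = [11, 6, 3]
r4 m[φ1→J] = [7, 8, 8]
r4 m[φ2→A] = [4, 3, 4]
r4 m[φ2→E] = [8, 9, 7]
r4 m[φ3→A] = [1, 0, 4]
r4 m[φ3→M] = [9, 7, 7]
r4 m[φ4→B] = [5, 3, 7]
r4 m[φ4→J] = [3, 3, 4]
r4 m[A→φ0] = [16, 9, 11]
r4 m[A→φ1] = [7, 4, 9]
r4 m[A→φ2] = [14, 7, 8]
r4 m[A→φ3] = [17, 10, 8]
r4 m[E→φ2] = [0, 0, 0]
r4 m[B→φ4] = [0, 0, 0]
r4 m[H→φ0] = [0, 0, 0]
r4 m[J→φ1] = [3, 3, 4]
r4 m[J→φ4] = [7, 8, 8]
r4 m[M→φ3] = [0, 0, 0]
r5 m[φ0→A] = [2, 1, 1]
r5 m[φ0→H] = [11, 15, 10]
r5 m[φ1→A] = [11, 6, 3]
r5 m[φ1→J] = [7, 8, 8]
r5 m[φ2→A] = [4, 3, 4]
r5 m[φ2→E] = [11, 12, 10]
r5 m[φ3→A] = [1, 0, 4]
r5 m[φ3→M] = [12, 10, 10]
r5 m[φ4→B] = [12, 10, 12]
r5 m[φ4→J] = [3, 3, 4]
r5 m[A→φ0] = [16, 9, 11]
r5 m[A→φ1] = [7, 4, 9]
r5 m[A→φ2] = [14, 7, 8]
r5 m[A→φ3] = [17, 10, 8]
r5 m[E→φ2] = [0, 0, 0]
r5 m[B→φ4] = [0, 0, 0]
r5 m[H→φ0] = [0, 0, 0]
r5 m[J→φ1] = [3, 3, 4]
r5 m[J→φ4] = [7, 8, 8]
r5 m[M→φ3] = [0, 0, 0]
r6 m[φ0→A] = [2, 1, 1]
r6 m[φ0→H] = [11, 15, 10]
r6 m[φ1→A] = [11, 6, 3]
r6 m[φ1→J] = [7, 8, 8]
r6 m[φ2→A] = [4, 3, 4]
r6 m[φ2→E] = [11, 12, 10]
r6 m[φ3→A] = [1, 0, 4]
r6 m[φ3→M] = [12, 10, 10]
r6 m[φ4→B] = [12, 10, 12]
r6 m[φ4→J] = [3, 3, 4]
r6 m[A→φ0] = [16, 9, 11]
r6 m[A→φ1] = [7, 4, 9]
r6 m[A→φ2] = [14, 7, 8]
r6 m[A→φ3] = [17, 10, 8]
r6 m[E→φ2] = [0, 0, 0]
r6 m[B→φ4] = [0, 0, 0]
r6 m[H→φ0] = [0, 0, 0]
r6 m[J→φ1] = [3, 3, 4]
r6 m[J→φ4] = [7, 8, 8]
r6 m[M→φ3] = [0, 0, 0]
fixed point reached at round 6
b[E] = ⊗ incoming = [11, 12, 10]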